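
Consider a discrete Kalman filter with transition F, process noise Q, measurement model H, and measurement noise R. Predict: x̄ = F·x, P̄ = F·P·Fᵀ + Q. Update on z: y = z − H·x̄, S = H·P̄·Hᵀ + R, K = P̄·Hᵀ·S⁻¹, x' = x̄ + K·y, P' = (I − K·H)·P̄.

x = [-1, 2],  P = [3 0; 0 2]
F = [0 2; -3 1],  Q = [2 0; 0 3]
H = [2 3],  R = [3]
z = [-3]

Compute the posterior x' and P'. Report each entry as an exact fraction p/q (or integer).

x̄ = F·x = [4, 5]
P̄ = F·P·Fᵀ + Q = [10 4; 4 32]
y = z − H·x̄ = [-26]
S = H·P̄·Hᵀ + R = [379]
K = P̄·Hᵀ·S⁻¹ = [32/379; 104/379]
x' = x̄ + K·y = [684/379, -809/379]
P' = (I − K·H)·P̄ = [2766/379 -1812/379; -1812/379 1312/379]

x' = [684/379, -809/379]
P' = [2766/379 -1812/379; -1812/379 1312/379]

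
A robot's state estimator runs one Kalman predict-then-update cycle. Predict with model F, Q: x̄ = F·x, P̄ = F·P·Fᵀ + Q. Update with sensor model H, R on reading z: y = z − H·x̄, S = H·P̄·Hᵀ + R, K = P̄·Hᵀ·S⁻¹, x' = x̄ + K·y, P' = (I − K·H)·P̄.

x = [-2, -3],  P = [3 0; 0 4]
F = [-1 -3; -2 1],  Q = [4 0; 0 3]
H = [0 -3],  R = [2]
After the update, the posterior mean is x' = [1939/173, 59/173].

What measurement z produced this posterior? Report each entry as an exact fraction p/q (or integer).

x̄ = F·x = [11, 1]
P̄ = F·P·Fᵀ + Q = [43 -6; -6 19]
S = H·P̄·Hᵀ + R = [173]
K = P̄·Hᵀ·S⁻¹ = [18/173; -57/173]
x' − x̄ = [36/173, -114/173] = K·y
y = (KᵀK)⁻¹·Kᵀ·(x' − x̄) = [2]
z = y + H·x̄ = [2] + [-3] = [-1]

z = [-1]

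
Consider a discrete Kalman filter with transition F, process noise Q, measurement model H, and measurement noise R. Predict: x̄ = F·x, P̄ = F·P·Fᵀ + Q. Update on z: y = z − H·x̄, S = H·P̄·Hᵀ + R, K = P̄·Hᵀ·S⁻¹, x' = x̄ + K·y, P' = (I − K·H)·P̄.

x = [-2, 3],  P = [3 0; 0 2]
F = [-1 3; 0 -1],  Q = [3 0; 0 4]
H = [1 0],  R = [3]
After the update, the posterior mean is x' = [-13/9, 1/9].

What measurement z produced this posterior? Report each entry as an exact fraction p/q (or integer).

z = [-3]

x̄ = F·x = [11, -3]
P̄ = F·P·Fᵀ + Q = [24 -6; -6 6]
S = H·P̄·Hᵀ + R = [27]
K = P̄·Hᵀ·S⁻¹ = [8/9; -2/9]
x' − x̄ = [-112/9, 28/9] = K·y
y = (KᵀK)⁻¹·Kᵀ·(x' − x̄) = [-14]
z = y + H·x̄ = [-14] + [11] = [-3]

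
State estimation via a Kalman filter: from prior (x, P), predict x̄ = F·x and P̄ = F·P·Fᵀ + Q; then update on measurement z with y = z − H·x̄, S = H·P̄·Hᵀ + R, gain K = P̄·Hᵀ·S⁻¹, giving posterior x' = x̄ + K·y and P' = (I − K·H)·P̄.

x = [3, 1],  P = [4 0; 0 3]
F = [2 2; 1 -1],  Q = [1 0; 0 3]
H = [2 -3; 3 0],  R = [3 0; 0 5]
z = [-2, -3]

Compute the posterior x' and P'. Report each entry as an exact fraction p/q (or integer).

x̄ = F·x = [8, 2]
P̄ = F·P·Fᵀ + Q = [29 2; 2 10]
y = z − H·x̄ = [-12, -27]
S = H·P̄·Hᵀ + R = [185 156; 156 266]
K = P̄·Hᵀ·S⁻¹ = [130/12437 7983/24874; -3926/12437 2583/12437]
x' = x̄ + K·y = [-19669/24874, 2245/12437]
P' = (I − K·H)·P̄ = [13305/24874 4305/12437; 4305/12437 6796/12437]

x' = [-19669/24874, 2245/12437]
P' = [13305/24874 4305/12437; 4305/12437 6796/12437]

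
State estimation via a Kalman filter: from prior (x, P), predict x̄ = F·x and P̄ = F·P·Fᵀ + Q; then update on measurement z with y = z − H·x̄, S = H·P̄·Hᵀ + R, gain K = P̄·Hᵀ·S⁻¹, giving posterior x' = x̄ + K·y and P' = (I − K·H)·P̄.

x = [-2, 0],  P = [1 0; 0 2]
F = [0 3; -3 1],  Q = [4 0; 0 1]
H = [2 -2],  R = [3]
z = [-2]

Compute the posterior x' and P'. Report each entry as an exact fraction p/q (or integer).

x̄ = F·x = [0, 6]
P̄ = F·P·Fᵀ + Q = [22 6; 6 12]
y = z − H·x̄ = [10]
S = H·P̄·Hᵀ + R = [91]
K = P̄·Hᵀ·S⁻¹ = [32/91; -12/91]
x' = x̄ + K·y = [320/91, 426/91]
P' = (I − K·H)·P̄ = [978/91 930/91; 930/91 948/91]

x' = [320/91, 426/91]
P' = [978/91 930/91; 930/91 948/91]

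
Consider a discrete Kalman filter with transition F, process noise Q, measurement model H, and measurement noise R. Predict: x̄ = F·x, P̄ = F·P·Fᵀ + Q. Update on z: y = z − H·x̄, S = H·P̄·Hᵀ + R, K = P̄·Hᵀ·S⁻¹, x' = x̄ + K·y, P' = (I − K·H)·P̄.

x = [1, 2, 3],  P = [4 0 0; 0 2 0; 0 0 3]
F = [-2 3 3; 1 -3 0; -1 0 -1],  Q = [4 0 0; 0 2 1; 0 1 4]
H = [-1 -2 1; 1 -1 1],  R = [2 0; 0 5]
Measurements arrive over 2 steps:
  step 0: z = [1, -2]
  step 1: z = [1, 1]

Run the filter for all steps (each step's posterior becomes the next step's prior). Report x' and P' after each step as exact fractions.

step 0: x' = [-1489/12683, -23687/12683, -39684/12683], P' = [39359/12683 -29160/12683 -28689/12683; -29160/12683 44661/12683 55186/12683; -28689/12683 55186/12683 86725/12683]
step 1: x' = [-77141419/266055683, 65297991/266055683, 369829258/266055683], P' = [824409746/266055683 -542669508/266055683 -487664814/266055683; -542669508/266055683 707810471/266055683 812142134/266055683; -487664814/266055683 812142134/266055683 1296646728/266055683]

step 0: x̄ = F·x = [13, -5, -4]
step 0: P̄ = F·P·Fᵀ + Q = [65 -26 -1; -26 24 -3; -1 -3 11]
step 0: y = z − H·x̄ = [8, -16]
step 0: S = H·P̄·Hᵀ + R = [84 29; 29 161]
step 0: K = P̄·Hᵀ·S⁻¹ = [-4864/12683 7966/12683; -2488/12683 -3727/12683; 2521/12683 570/12683]
step 0: x' = x̄ + K·y = [-1489/12683, -23687/12683, -39684/12683]
step 0: P' = (I − K·H)·P̄ = [39359/12683 -29160/12683 -28689/12683; -29160/12683 44661/12683 55186/12683; -28689/12683 55186/12683 86725/12683]
step 1: x̄ = F·x = [-187135/12683, 69572/12683, 3743/1153]
step 1: P̄ = F·P·Fᵀ + Q = [3078178/12683 -1325848/12683 -20986/1153; -1325848/12683 641634/12683 7281/1153; -20986/1153 7281/1153 10858/1153]
step 1: y = z − H·x̄ = [-76481/12683, 20747/1153]
step 1: S = H·P̄·Hᵀ + R = [627454/12683 -53627/1153; -53627/1153 539317/1153]
step 1: K = P̄·Hᵀ·S⁻¹ = [-113367772/266055683 175882888/266055683; -30404650/266055683 -87667569/266055683; 80013637/266055683 -632044/266055683]
step 1: x' = x̄ + K·y = [-77141419/266055683, 65297991/266055683, 369829258/266055683]
step 1: P' = (I − K·H)·P̄ = [824409746/266055683 -542669508/266055683 -487664814/266055683; -542669508/266055683 707810471/266055683 812142134/266055683; -487664814/266055683 812142134/266055683 1296646728/266055683]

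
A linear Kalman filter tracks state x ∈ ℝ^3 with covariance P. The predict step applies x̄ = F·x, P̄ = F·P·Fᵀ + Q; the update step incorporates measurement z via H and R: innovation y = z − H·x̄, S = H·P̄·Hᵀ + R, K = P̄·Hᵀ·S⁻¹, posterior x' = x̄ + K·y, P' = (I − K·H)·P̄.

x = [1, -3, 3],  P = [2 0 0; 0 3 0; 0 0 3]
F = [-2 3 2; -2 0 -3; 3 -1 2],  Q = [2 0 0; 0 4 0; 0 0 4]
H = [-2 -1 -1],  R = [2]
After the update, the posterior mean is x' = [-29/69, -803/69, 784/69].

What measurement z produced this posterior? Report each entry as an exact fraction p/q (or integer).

z = [1]

x̄ = F·x = [-5, -11, 12]
P̄ = F·P·Fᵀ + Q = [49 -10 -9; -10 39 -30; -9 -30 37]
S = H·P̄·Hᵀ + R = [138]
K = P̄·Hᵀ·S⁻¹ = [-79/138; 11/138; 11/138]
x' − x̄ = [316/69, -44/69, -44/69] = K·y
y = (KᵀK)⁻¹·Kᵀ·(x' − x̄) = [-8]
z = y + H·x̄ = [-8] + [9] = [1]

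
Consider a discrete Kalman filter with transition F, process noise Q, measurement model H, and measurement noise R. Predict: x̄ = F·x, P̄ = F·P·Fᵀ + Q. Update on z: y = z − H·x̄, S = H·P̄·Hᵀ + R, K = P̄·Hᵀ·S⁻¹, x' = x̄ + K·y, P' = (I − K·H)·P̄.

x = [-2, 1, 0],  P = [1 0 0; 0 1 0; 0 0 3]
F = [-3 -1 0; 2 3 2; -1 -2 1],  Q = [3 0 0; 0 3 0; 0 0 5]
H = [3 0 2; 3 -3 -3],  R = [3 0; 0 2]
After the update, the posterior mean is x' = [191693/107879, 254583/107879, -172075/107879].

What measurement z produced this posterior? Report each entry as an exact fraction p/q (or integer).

x̄ = F·x = [5, -1, 0]
P̄ = F·P·Fᵀ + Q = [13 -9 5; -9 28 -2; 5 -2 13]
S = H·P̄·Hᵀ + R = [232 117; 117 524]
K = P̄·Hᵀ·S⁻¹ = [19709/107879 6099/107879; -3959/107879 -20733/107879; 23590/107879 -8973/107879]
x' − x̄ = [-347702/107879, 362462/107879, -172075/107879] = K·y
y = (KᵀK)⁻¹·Kᵀ·(x' − x̄) = [-13, -15]
z = y + H·x̄ = [-13, -15] + [15, 18] = [2, 3]

z = [2, 3]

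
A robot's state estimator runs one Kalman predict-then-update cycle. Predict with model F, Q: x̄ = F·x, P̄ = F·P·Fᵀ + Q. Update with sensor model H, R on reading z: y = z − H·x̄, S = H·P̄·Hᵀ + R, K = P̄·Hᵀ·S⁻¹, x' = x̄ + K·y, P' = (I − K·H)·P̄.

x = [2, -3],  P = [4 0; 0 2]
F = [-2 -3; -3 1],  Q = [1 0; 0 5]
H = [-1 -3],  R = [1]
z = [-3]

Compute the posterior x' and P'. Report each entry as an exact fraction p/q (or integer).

x' = [4880/531, -368/177]
P' = [10664/531 -1175/177; -1175/177 136/59]

x̄ = F·x = [5, -9]
P̄ = F·P·Fᵀ + Q = [35 18; 18 43]
y = z − H·x̄ = [-25]
S = H·P̄·Hᵀ + R = [531]
K = P̄·Hᵀ·S⁻¹ = [-89/531; -49/177]
x' = x̄ + K·y = [4880/531, -368/177]
P' = (I − K·H)·P̄ = [10664/531 -1175/177; -1175/177 136/59]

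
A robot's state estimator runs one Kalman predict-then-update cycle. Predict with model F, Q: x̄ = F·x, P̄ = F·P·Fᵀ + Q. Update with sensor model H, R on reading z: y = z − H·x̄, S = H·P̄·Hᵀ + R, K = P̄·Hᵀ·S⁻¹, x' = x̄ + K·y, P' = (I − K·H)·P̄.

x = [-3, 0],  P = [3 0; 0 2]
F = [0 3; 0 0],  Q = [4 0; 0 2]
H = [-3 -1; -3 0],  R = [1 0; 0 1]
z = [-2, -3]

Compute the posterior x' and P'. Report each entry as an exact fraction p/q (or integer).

x' = [242/265, -392/795]
P' = [22/265 -44/265; -44/265 794/795]

x̄ = F·x = [0, 0]
P̄ = F·P·Fᵀ + Q = [22 0; 0 2]
y = z − H·x̄ = [-2, -3]
S = H·P̄·Hᵀ + R = [201 198; 198 199]
K = P̄·Hᵀ·S⁻¹ = [-22/265 -66/265; -398/795 132/265]
x' = x̄ + K·y = [242/265, -392/795]
P' = (I − K·H)·P̄ = [22/265 -44/265; -44/265 794/795]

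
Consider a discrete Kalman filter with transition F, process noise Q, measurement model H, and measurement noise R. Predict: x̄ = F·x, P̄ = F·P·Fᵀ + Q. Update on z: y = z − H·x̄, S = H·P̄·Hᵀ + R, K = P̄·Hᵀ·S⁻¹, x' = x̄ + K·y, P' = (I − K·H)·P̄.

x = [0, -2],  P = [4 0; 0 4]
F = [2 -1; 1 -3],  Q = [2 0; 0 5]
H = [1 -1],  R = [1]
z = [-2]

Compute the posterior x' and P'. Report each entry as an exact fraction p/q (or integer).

x' = [15/7, 59/14]
P' = [153/7 305/14; 305/14 635/28]

x̄ = F·x = [2, 6]
P̄ = F·P·Fᵀ + Q = [22 20; 20 45]
y = z − H·x̄ = [2]
S = H·P̄·Hᵀ + R = [28]
K = P̄·Hᵀ·S⁻¹ = [1/14; -25/28]
x' = x̄ + K·y = [15/7, 59/14]
P' = (I − K·H)·P̄ = [153/7 305/14; 305/14 635/28]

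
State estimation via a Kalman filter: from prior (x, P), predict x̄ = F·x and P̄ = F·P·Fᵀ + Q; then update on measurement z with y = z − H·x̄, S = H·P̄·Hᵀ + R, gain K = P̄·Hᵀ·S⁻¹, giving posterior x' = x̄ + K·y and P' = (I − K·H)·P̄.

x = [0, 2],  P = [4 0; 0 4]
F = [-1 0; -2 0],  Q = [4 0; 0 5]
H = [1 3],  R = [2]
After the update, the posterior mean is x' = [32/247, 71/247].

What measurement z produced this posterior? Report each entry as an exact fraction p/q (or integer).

x̄ = F·x = [0, 0]
P̄ = F·P·Fᵀ + Q = [8 8; 8 21]
S = H·P̄·Hᵀ + R = [247]
K = P̄·Hᵀ·S⁻¹ = [32/247; 71/247]
x' − x̄ = [32/247, 71/247] = K·y
y = (KᵀK)⁻¹·Kᵀ·(x' − x̄) = [1]
z = y + H·x̄ = [1] + [0] = [1]

z = [1]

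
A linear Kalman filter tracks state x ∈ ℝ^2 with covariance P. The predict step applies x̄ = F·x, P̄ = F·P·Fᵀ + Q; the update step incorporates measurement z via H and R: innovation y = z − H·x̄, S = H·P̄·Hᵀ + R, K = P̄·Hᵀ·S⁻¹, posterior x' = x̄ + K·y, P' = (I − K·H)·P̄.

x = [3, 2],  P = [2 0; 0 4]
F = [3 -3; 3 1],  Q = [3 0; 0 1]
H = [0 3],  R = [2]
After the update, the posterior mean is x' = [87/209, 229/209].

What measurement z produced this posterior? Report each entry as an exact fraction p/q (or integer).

z = [3]

x̄ = F·x = [3, 11]
P̄ = F·P·Fᵀ + Q = [57 6; 6 23]
S = H·P̄·Hᵀ + R = [209]
K = P̄·Hᵀ·S⁻¹ = [18/209; 69/209]
x' − x̄ = [-540/209, -2070/209] = K·y
y = (KᵀK)⁻¹·Kᵀ·(x' − x̄) = [-30]
z = y + H·x̄ = [-30] + [33] = [3]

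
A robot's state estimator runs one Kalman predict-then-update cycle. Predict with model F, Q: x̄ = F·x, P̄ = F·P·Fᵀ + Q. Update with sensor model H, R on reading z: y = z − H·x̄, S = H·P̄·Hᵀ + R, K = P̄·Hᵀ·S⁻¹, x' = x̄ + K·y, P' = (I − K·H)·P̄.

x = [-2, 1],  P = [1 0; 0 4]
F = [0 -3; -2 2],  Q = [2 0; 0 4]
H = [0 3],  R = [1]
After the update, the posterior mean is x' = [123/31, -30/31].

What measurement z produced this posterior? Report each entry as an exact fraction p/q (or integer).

z = [-3]

x̄ = F·x = [-3, 6]
P̄ = F·P·Fᵀ + Q = [38 -24; -24 24]
S = H·P̄·Hᵀ + R = [217]
K = P̄·Hᵀ·S⁻¹ = [-72/217; 72/217]
x' − x̄ = [216/31, -216/31] = K·y
y = (KᵀK)⁻¹·Kᵀ·(x' − x̄) = [-21]
z = y + H·x̄ = [-21] + [18] = [-3]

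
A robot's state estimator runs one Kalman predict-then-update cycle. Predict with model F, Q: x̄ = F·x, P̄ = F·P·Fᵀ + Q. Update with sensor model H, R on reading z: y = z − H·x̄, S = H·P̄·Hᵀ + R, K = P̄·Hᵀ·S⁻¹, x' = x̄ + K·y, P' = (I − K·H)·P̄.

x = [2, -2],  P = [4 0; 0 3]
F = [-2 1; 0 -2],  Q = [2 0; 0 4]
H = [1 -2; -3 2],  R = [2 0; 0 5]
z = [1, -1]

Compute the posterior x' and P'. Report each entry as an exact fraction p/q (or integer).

x' = [-141/1201, -626/1201]
P' = [1722/1201 1308/1201; 1308/1201 1412/1201]

x̄ = F·x = [-6, 4]
P̄ = F·P·Fᵀ + Q = [21 -6; -6 16]
y = z − H·x̄ = [15, -27]
S = H·P̄·Hᵀ + R = [111 -175; -175 330]
K = P̄·Hᵀ·S⁻¹ = [-447/1201 -510/1201; -758/1201 -220/1201]
x' = x̄ + K·y = [-141/1201, -626/1201]
P' = (I − K·H)·P̄ = [1722/1201 1308/1201; 1308/1201 1412/1201]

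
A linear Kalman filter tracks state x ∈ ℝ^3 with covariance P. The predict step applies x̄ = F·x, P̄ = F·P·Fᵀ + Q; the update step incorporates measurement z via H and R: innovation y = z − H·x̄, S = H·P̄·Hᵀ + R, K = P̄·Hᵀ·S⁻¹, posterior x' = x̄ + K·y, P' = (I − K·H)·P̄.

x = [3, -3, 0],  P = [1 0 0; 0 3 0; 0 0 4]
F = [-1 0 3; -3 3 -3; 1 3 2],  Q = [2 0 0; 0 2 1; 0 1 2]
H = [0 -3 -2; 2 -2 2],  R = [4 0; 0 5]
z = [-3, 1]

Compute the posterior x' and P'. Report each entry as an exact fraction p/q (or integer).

x̄ = F·x = [-3, -18, -6]
P̄ = F·P·Fᵀ + Q = [39 -33 23; -33 74 1; 23 1 46]
y = z − H·x̄ = [-69, -17]
S = H·P̄·Hᵀ + R = [866 364; 364 1081]
K = P̄·Hᵀ·S⁻¹ = [-11867/803650 72624/401825; -82488/401825 -51028/401825; -152199/803650 76178/401825]
x' = x̄ + K·y = [-4061343/803650, -673702/401825, 3089779/803650]
P' = (I − K·H)·P̄ = [4374181/803650 806959/401825 -2397143/803650; 806959/401825 439802/401825 -494727/401825; -2397143/803650 -494727/401825 1788579/803650]

x' = [-4061343/803650, -673702/401825, 3089779/803650]
P' = [4374181/803650 806959/401825 -2397143/803650; 806959/401825 439802/401825 -494727/401825; -2397143/803650 -494727/401825 1788579/803650]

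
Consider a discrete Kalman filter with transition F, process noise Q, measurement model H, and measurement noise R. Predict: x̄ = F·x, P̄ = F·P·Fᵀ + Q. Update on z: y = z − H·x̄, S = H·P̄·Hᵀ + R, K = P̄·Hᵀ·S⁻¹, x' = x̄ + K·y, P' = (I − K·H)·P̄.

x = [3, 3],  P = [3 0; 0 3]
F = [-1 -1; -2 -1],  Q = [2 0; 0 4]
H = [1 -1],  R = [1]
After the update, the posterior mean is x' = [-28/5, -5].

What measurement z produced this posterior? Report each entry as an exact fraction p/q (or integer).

z = [-1]

x̄ = F·x = [-6, -9]
P̄ = F·P·Fᵀ + Q = [8 9; 9 19]
S = H·P̄·Hᵀ + R = [10]
K = P̄·Hᵀ·S⁻¹ = [-1/10; -1]
x' − x̄ = [2/5, 4] = K·y
y = (KᵀK)⁻¹·Kᵀ·(x' − x̄) = [-4]
z = y + H·x̄ = [-4] + [3] = [-1]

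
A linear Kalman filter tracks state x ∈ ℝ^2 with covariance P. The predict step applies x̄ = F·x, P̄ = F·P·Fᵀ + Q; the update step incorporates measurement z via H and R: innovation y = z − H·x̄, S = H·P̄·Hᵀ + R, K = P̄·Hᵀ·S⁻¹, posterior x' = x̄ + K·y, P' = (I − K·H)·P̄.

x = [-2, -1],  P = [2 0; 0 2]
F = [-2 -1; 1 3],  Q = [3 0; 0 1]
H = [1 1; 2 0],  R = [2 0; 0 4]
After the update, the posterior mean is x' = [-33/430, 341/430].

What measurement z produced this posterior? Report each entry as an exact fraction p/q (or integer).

z = [1, -1]

x̄ = F·x = [5, -5]
P̄ = F·P·Fᵀ + Q = [13 -10; -10 21]
S = H·P̄·Hᵀ + R = [16 6; 6 56]
K = P̄·Hᵀ·S⁻¹ = [3/215 199/430; 184/215 -193/430]
x' − x̄ = [-2183/430, 2491/430] = K·y
y = (KᵀK)⁻¹·Kᵀ·(x' − x̄) = [1, -11]
z = y + H·x̄ = [1, -11] + [0, 10] = [1, -1]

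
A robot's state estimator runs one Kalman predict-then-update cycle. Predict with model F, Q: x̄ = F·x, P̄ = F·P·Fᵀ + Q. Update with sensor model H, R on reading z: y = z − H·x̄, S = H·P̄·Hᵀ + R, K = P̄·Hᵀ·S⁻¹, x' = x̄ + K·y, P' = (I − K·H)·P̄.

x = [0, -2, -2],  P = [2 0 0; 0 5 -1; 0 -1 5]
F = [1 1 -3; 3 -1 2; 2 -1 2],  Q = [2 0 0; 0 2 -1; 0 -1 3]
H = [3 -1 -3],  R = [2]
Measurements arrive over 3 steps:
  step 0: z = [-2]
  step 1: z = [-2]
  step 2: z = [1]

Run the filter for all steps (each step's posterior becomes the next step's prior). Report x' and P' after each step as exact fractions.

step 0: x' = [1088/2043, 1876/2043, 1810/2043], P' = [18896/2043 17800/2043 12748/2043; 17800/2043 26666/2043 9092/2043; 12748/2043 9092/2043 9896/2043]
step 1: x' = [-1972978/3876179, 637344/3876179, 412080/3876179], P' = [45004568/3876179 50322162/3876179 28046986/3876179; 50322162/3876179 76582501/3876179 25395917/3876179; 28046986/3876179 25395917/3876179 20058199/3876179]
step 2: x' = [-299867826/399205735, -1547269577/1357299499, -956949614/1357299499], P' = [6504777628/399205735 1494483424/79841147 799456348/79841147; 1494483424/79841147 36346296424/1357299499 13510152818/1357299499; 799456348/79841147 13510152818/1357299499 9258782338/1357299499]

step 0: x̄ = F·x = [4, -2, -2]
step 0: P̄ = F·P·Fᵀ + Q = [60 -34 -36; -34 49 40; -36 40 40]
step 0: y = z − H·x̄ = [-22]
step 0: S = H·P̄·Hᵀ + R = [2043]
step 0: K = P̄·Hᵀ·S⁻¹ = [322/2043; -271/2043; -268/2043]
step 0: x' = x̄ + K·y = [1088/2043, 1876/2043, 1810/2043]
step 0: P' = (I − K·H)·P̄ = [18896/2043 17800/2043 12748/2043; 17800/2043 26666/2043 9092/2043; 12748/2043 9092/2043 9896/2043]
step 1: x̄ = F·x = [-274/227, 5008/2043, 3920/2043]
step 1: P̄ = F·P·Fᵀ + Q = [4808/227 -4170/227 -3998/227; -4170/227 250208/2043 179695/2043; -3998/227 179695/2043 142379/2043]
step 1: y = z − H·x̄ = [20080/2043]
step 1: S = H·P̄·Hᵀ + R = [3876179/2043]
step 1: K = P̄·Hᵀ·S⁻¹ = [275292/3876179; -901883/3876179; -714778/3876179]
step 1: x' = x̄ + K·y = [-1972978/3876179, 637344/3876179, 412080/3876179]
step 1: P' = (I − K·H)·P̄ = [45004568/3876179 50322162/3876179 28046986/3876179; 50322162/3876179 76582501/3876179 25395917/3876179; 28046986/3876179 25395917/3876179 20058199/3876179]
step 2: x̄ = F·x = [-2571874/3876179, -5732118/3876179, -3759140/3876179]
step 2: P̄ = F·P·Fᵀ + Q = [89850124/3876179 -30622984/3876179 -41808756/3876179; -30622984/3876179 502655959/3876179 350241908/3876179; -41808756/3876179 350241908/3876179 269965678/3876179]
step 2: y = z − H·x̄ = [-5417737/3876179]
step 2: S = H·P̄·Hᵀ + R = [6786497495/3876179]
step 2: K = P̄·Hᵀ·S⁻¹ = [25035272/399205735; -329050127/1357299499; -257113042/1357299499]
step 2: x' = x̄ + K·y = [-299867826/399205735, -1547269577/1357299499, -956949614/1357299499]
step 2: P' = (I − K·H)·P̄ = [6504777628/399205735 1494483424/79841147 799456348/79841147; 1494483424/79841147 36346296424/1357299499 13510152818/1357299499; 799456348/79841147 13510152818/1357299499 9258782338/1357299499]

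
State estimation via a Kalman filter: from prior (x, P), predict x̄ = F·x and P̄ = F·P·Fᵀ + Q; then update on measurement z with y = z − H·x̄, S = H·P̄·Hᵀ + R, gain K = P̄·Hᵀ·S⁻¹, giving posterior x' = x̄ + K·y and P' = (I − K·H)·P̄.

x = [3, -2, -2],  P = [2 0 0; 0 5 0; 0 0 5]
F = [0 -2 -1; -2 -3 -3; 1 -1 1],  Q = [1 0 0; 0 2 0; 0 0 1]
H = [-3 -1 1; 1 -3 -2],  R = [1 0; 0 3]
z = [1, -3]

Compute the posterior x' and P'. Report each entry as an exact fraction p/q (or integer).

x̄ = F·x = [6, 6, 3]
P̄ = F·P·Fᵀ + Q = [26 45 5; 45 100 -4; 5 -4 13]
y = z − H·x̄ = [22, 15]
S = H·P̄·Hᵀ + R = [596 595; 595 643]
K = P̄·Hᵀ·S⁻¹ = [-5069/29203 -714/29203; -6712/29203 -5007/29203; 229/1007 -226/1007]
x' = x̄ + K·y = [52990/29203, -47551/29203, 4669/1007]
P' = (I − K·H)·P̄ = [76170/29203 -73714/29203 5163/1007; -73714/29203 79403/29203 -5119/1007; 5163/1007 -5119/1007 10599/1007]

x' = [52990/29203, -47551/29203, 4669/1007]
P' = [76170/29203 -73714/29203 5163/1007; -73714/29203 79403/29203 -5119/1007; 5163/1007 -5119/1007 10599/1007]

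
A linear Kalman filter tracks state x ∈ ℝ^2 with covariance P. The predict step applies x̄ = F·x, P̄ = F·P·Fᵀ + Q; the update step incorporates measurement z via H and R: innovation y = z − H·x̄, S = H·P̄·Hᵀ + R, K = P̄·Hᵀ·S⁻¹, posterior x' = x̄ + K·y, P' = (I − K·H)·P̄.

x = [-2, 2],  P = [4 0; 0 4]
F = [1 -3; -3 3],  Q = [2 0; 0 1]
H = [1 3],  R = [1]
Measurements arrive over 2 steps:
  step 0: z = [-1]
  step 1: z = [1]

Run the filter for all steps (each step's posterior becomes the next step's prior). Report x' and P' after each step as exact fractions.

step 0: x̄ = F·x = [-8, 12]
step 0: P̄ = F·P·Fᵀ + Q = [42 -48; -48 73]
step 0: y = z − H·x̄ = [-29]
step 0: S = H·P̄·Hᵀ + R = [412]
step 0: K = P̄·Hᵀ·S⁻¹ = [-51/206; 171/412]
step 0: x' = x̄ + K·y = [-169/206, -15/412]
step 0: P' = (I − K·H)·P̄ = [1725/103 -1167/206; -1167/206 835/412]
step 1: x̄ = F·x = [-293/412, 969/412]
step 1: P̄ = F·P·Fᵀ + Q = [29243/412 -56223/412; -56223/412 112039/412]
step 1: y = z − H·x̄ = [-1101/206]
step 1: S = H·P̄·Hᵀ + R = [175167/103]
step 1: K = P̄·Hᵀ·S⁻¹ = [-69713/350334; 46649/116778]
step 1: x' = x̄ + K·y = [41149/116778, 4222/19463]
step 1: P' = (I − K·H)·P̄ = [637151/175167 -149335/116778; -149335/116778 10888/19463]

step 0: x' = [-169/206, -15/412], P' = [1725/103 -1167/206; -1167/206 835/412]
step 1: x' = [41149/116778, 4222/19463], P' = [637151/175167 -149335/116778; -149335/116778 10888/19463]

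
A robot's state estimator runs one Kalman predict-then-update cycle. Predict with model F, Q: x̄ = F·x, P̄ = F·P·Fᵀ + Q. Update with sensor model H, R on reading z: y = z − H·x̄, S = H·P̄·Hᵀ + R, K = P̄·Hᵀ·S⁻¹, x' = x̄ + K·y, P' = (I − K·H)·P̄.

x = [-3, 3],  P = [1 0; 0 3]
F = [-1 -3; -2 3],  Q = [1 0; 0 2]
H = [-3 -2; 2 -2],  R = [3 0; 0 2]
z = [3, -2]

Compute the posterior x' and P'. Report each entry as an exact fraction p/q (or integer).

x' = [-15283/17368, 4695/17368]
P' = [3407/17368 -75/17368; -75/17368 5079/17368]

x̄ = F·x = [-6, 15]
P̄ = F·P·Fᵀ + Q = [29 -25; -25 33]
y = z − H·x̄ = [15, 40]
S = H·P̄·Hᵀ + R = [96 -92; -92 450]
K = P̄·Hᵀ·S⁻¹ = [-3357/17368 1741/8684; -3311/17368 -2577/8684]
x' = x̄ + K·y = [-15283/17368, 4695/17368]
P' = (I − K·H)·P̄ = [3407/17368 -75/17368; -75/17368 5079/17368]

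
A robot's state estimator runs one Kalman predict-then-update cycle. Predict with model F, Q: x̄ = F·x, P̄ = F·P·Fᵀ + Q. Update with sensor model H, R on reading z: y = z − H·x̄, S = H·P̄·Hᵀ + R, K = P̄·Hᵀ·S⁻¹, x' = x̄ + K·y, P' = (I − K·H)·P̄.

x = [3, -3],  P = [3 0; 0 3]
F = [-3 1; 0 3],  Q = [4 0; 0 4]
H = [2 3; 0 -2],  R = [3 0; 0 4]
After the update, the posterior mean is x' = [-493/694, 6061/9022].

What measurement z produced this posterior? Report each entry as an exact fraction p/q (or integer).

z = [1, -1]

x̄ = F·x = [-12, -9]
P̄ = F·P·Fᵀ + Q = [34 9; 9 31]
S = H·P̄·Hᵀ + R = [526 -222; -222 128]
K = P̄·Hᵀ·S⁻¹ = [157/347 447/694; 111/4511 -3985/9022]
x' − x̄ = [7835/694, 87259/9022] = K·y
y = (KᵀK)⁻¹·Kᵀ·(x' − x̄) = [52, -19]
z = y + H·x̄ = [52, -19] + [-51, 18] = [1, -1]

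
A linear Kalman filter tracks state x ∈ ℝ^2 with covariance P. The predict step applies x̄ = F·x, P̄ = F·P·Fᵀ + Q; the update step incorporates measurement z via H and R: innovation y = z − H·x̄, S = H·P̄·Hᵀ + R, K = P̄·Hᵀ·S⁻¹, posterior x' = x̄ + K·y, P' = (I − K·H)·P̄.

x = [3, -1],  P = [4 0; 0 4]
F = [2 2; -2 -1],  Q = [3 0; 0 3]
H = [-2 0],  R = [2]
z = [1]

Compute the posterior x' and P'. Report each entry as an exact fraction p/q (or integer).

x̄ = F·x = [4, -5]
P̄ = F·P·Fᵀ + Q = [35 -24; -24 23]
y = z − H·x̄ = [9]
S = H·P̄·Hᵀ + R = [142]
K = P̄·Hᵀ·S⁻¹ = [-35/71; 24/71]
x' = x̄ + K·y = [-31/71, -139/71]
P' = (I − K·H)·P̄ = [35/71 -24/71; -24/71 481/71]

x' = [-31/71, -139/71]
P' = [35/71 -24/71; -24/71 481/71]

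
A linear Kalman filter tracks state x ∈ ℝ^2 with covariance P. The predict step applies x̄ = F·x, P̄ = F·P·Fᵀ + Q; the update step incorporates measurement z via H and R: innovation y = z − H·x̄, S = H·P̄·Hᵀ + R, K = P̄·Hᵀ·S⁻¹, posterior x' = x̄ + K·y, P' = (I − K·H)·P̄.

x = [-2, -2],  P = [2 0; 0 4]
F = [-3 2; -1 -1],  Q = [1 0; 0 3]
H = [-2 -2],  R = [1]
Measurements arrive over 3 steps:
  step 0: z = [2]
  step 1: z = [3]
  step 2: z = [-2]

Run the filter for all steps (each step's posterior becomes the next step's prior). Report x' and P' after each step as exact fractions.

step 0: x' = [-86/23, 64/23], P' = [1279/161 -178/23; -178/23 179/23]
step 1: x' = [-89392/43159, 25686/43159], P' = [442528/129477 -410807/129477; -410807/129477 411415/129477]
step 2: x' = [-288612/3020959, 3377590/3020959], P' = [29868013/9062877 -27711709/9062877; -27711709/9062877 139073252/45314385]

step 0: x̄ = F·x = [2, 4]
step 0: P̄ = F·P·Fᵀ + Q = [35 -2; -2 9]
step 0: y = z − H·x̄ = [14]
step 0: S = H·P̄·Hᵀ + R = [161]
step 0: K = P̄·Hᵀ·S⁻¹ = [-66/161; -2/23]
step 0: x' = x̄ + K·y = [-86/23, 64/23]
step 0: P' = (I − K·H)·P̄ = [1279/161 -178/23; -178/23 179/23]
step 1: x̄ = F·x = [386/23, 22/23]
step 1: P̄ = F·P·Fᵀ + Q = [31636/161 85/161; 85/161 523/161]
step 1: y = z − H·x̄ = [885/23]
step 1: S = H·P̄·Hᵀ + R = [129477/161]
step 1: K = P̄·Hᵀ·S⁻¹ = [-63442/129477; -1216/129477]
step 1: x' = x̄ + K·y = [-89392/43159, 25686/43159]
step 1: P' = (I − K·H)·P̄ = [442528/129477 -410807/129477; -410807/129477 411415/129477]
step 2: x̄ = F·x = [319548/43159, 63706/43159]
step 2: P̄ = F·P·Fᵀ + Q = [10687573/129477 93947/129477; 93947/129477 420760/129477]
step 2: y = z − H·x̄ = [680190/43159]
step 2: S = H·P̄·Hᵀ + R = [15104795/43159]
step 2: K = P̄·Hᵀ·S⁻¹ = [-1437536/3020959; -343138/15104795]
step 2: x' = x̄ + K·y = [-288612/3020959, 3377590/3020959]
step 2: P' = (I − K·H)·P̄ = [29868013/9062877 -27711709/9062877; -27711709/9062877 139073252/45314385]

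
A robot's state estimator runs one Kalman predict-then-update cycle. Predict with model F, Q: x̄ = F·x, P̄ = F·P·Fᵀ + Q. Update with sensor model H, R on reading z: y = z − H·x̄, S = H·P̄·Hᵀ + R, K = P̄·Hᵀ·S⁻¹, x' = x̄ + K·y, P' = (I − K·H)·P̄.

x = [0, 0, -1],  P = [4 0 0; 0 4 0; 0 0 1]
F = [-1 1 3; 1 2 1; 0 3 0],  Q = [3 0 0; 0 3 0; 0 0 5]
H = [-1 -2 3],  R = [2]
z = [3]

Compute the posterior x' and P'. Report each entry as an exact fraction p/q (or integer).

x̄ = F·x = [-3, -1, 0]
P̄ = F·P·Fᵀ + Q = [20 7 12; 7 24 24; 12 24 41]
y = z − H·x̄ = [-2]
S = H·P̄·Hᵀ + R = [155]
K = P̄·Hᵀ·S⁻¹ = [2/155; 17/155; 63/155]
x' = x̄ + K·y = [-469/155, -189/155, -126/155]
P' = (I − K·H)·P̄ = [3096/155 1051/155 1734/155; 1051/155 3431/155 2649/155; 1734/155 2649/155 2386/155]

x' = [-469/155, -189/155, -126/155]
P' = [3096/155 1051/155 1734/155; 1051/155 3431/155 2649/155; 1734/155 2649/155 2386/155]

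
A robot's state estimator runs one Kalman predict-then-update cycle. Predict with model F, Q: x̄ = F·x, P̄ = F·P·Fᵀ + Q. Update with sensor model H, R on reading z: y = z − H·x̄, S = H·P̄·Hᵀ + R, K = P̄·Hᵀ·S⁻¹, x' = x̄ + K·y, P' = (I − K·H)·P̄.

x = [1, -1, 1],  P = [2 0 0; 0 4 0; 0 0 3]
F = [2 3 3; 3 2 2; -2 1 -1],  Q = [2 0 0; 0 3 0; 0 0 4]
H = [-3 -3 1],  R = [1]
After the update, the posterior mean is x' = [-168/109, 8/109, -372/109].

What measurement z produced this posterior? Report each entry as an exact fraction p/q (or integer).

x̄ = F·x = [2, 3, -4]
P̄ = F·P·Fᵀ + Q = [73 54 -5; 54 49 -10; -5 -10 19]
S = H·P̄·Hᵀ + R = [2180]
K = P̄·Hᵀ·S⁻¹ = [-193/1090; -319/2180; 16/545]
x' − x̄ = [-386/109, -319/109, 64/109] = K·y
y = (KᵀK)⁻¹·Kᵀ·(x' − x̄) = [20]
z = y + H·x̄ = [20] + [-19] = [1]

z = [1]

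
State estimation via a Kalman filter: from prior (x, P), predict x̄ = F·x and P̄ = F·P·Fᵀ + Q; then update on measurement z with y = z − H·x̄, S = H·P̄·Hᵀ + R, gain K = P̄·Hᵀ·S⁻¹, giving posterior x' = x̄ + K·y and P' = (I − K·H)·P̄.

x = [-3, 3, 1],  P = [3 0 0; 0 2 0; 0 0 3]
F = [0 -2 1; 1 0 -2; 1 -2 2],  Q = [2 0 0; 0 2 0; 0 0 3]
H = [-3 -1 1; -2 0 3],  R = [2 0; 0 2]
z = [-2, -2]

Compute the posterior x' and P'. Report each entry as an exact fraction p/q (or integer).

x' = [15272/6911, -30856/6911, 5044/6911]
P' = [20827/6911 -42637/6911 14740/6911; -42637/6911 100387/6911 -28934/6911; 14740/6911 -28934/6911 11906/6911]

x̄ = F·x = [-5, -5, -7]
P̄ = F·P·Fᵀ + Q = [13 -6 14; -6 17 -9; 14 -9 26]
y = z − H·x̄ = [-15, 9]
S = H·P̄·Hᵀ + R = [60 17; 17 120]
K = P̄·Hᵀ·S⁻¹ = [-2552/6911 1283/6911; -705/6911 -764/6911; -1690/6911 3119/6911]
x' = x̄ + K·y = [15272/6911, -30856/6911, 5044/6911]
P' = (I − K·H)·P̄ = [20827/6911 -42637/6911 14740/6911; -42637/6911 100387/6911 -28934/6911; 14740/6911 -28934/6911 11906/6911]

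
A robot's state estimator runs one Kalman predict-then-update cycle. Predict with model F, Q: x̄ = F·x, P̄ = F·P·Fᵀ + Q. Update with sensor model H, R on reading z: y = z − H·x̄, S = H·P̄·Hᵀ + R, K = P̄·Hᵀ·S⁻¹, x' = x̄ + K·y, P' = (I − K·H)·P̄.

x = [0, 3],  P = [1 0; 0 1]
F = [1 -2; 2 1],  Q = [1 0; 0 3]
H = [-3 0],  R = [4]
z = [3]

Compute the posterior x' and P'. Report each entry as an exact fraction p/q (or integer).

x̄ = F·x = [-6, 3]
P̄ = F·P·Fᵀ + Q = [6 0; 0 8]
y = z − H·x̄ = [-15]
S = H·P̄·Hᵀ + R = [58]
K = P̄·Hᵀ·S⁻¹ = [-9/29; 0]
x' = x̄ + K·y = [-39/29, 3]
P' = (I − K·H)·P̄ = [12/29 0; 0 8]

x' = [-39/29, 3]
P' = [12/29 0; 0 8]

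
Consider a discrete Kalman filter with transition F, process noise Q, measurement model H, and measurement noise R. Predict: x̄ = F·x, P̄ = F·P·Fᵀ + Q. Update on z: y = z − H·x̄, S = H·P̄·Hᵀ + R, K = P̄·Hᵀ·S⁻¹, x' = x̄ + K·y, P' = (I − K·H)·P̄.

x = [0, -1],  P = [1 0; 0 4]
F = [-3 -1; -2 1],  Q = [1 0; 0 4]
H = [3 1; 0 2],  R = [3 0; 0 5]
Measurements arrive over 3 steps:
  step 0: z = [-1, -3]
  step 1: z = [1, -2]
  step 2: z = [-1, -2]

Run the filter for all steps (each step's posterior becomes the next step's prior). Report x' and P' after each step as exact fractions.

step 0: x̄ = F·x = [1, -1]
step 0: P̄ = F·P·Fᵀ + Q = [14 2; 2 12]
step 0: y = z − H·x̄ = [-3, -1]
step 0: S = H·P̄·Hᵀ + R = [153 36; 36 53]
step 0: K = P̄·Hᵀ·S⁻¹ = [2188/6813 -108/757; 10/757 336/757]
step 0: x' = x̄ + K·y = [407/2271, -1123/757]
step 0: P' = (I − K·H)·P̄ = [2998/6813 -270/757; -270/757 840/757]
step 1: x̄ = F·x = [716/757, -4183/2271]
step 1: P̄ = F·P·Fᵀ + Q = [2975/757 4286/2271; 4286/2271 56524/6813]
step 1: y = z − H·x̄ = [10/2271, 3824/2271]
step 1: S = H·P̄·Hᵀ + R = [395086/6813 190196/6813; 190196/6813 260161/6813]
step 1: K = P̄·Hᵀ·S⁻¹ = [2840379/9777110 -555042/4888555; 47549/977711 390084/977711]
step 1: x' = x̄ + K·y = [3695437/4888555, -1143817/977711]
step 1: P' = (I − K·H)·P̄ = [3765449/9777110 -277521/977711; -277521/977711 975210/977711]
step 2: x̄ = F·x = [-5367226/4888555, -13109959/4888555]
step 2: P̄ = F·P·Fᵀ + Q = [36766991/9777110 7807902/4888555; 7807902/4888555 37511588/4888555]
step 2: y = z − H·x̄ = [3474726/698365, 16442808/4888555]
step 2: S = H·P̄·Hᵀ + R = [75564607/1396730 17410084/698365; 17410084/698365 174489127/4888555]
step 2: K = P̄·Hᵀ·S⁻¹ = [3715800285/12803688557 -1449413376/12803688557; 609352940/12803688557 5079463656/12803688557]
step 2: x' = x̄ + K·y = [-444507824/12803688557, -14219712137/12803688557]
step 2: P' = (I − K·H)·P̄ = [4923644765/12803688557 -3623533440/12803688557; -3623533440/12803688557 12698659140/12803688557]

step 0: x' = [407/2271, -1123/757], P' = [2998/6813 -270/757; -270/757 840/757]
step 1: x' = [3695437/4888555, -1143817/977711], P' = [3765449/9777110 -277521/977711; -277521/977711 975210/977711]
step 2: x' = [-444507824/12803688557, -14219712137/12803688557], P' = [4923644765/12803688557 -3623533440/12803688557; -3623533440/12803688557 12698659140/12803688557]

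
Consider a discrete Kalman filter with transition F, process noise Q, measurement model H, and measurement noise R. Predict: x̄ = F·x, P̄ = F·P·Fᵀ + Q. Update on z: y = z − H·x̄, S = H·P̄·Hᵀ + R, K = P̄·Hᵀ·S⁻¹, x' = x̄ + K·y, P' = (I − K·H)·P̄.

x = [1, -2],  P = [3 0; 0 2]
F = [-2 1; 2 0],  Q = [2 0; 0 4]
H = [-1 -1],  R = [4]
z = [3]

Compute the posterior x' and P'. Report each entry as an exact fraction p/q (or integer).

x̄ = F·x = [-4, 2]
P̄ = F·P·Fᵀ + Q = [16 -12; -12 16]
y = z − H·x̄ = [1]
S = H·P̄·Hᵀ + R = [12]
K = P̄·Hᵀ·S⁻¹ = [-1/3; -1/3]
x' = x̄ + K·y = [-13/3, 5/3]
P' = (I − K·H)·P̄ = [44/3 -40/3; -40/3 44/3]

x' = [-13/3, 5/3]
P' = [44/3 -40/3; -40/3 44/3]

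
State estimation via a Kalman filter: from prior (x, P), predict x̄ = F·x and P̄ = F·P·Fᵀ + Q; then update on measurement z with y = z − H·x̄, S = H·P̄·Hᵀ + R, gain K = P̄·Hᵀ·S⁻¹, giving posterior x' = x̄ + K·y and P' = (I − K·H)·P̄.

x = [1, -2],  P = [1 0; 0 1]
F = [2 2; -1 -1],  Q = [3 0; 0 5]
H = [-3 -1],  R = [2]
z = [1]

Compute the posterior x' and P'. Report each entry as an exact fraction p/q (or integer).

x' = [-13/21, 16/21]
P' = [83/84 -191/84; -191/84 563/84]

x̄ = F·x = [-2, 1]
P̄ = F·P·Fᵀ + Q = [11 -4; -4 7]
y = z − H·x̄ = [-4]
S = H·P̄·Hᵀ + R = [84]
K = P̄·Hᵀ·S⁻¹ = [-29/84; 5/84]
x' = x̄ + K·y = [-13/21, 16/21]
P' = (I − K·H)·P̄ = [83/84 -191/84; -191/84 563/84]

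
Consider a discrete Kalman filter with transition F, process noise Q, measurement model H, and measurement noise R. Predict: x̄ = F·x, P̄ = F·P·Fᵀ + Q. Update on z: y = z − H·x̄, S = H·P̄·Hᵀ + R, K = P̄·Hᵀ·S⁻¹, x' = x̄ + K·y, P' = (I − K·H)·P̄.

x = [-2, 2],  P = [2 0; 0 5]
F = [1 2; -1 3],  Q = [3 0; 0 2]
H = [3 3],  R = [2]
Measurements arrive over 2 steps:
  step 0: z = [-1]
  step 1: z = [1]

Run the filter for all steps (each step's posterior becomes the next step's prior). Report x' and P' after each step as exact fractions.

step 0: x̄ = F·x = [2, 8]
step 0: P̄ = F·P·Fᵀ + Q = [25 28; 28 49]
step 0: y = z − H·x̄ = [-31]
step 0: S = H·P̄·Hᵀ + R = [1172]
step 0: K = P̄·Hᵀ·S⁻¹ = [159/1172; 231/1172]
step 0: x' = x̄ + K·y = [-2585/1172, 2215/1172]
step 0: P' = (I − K·H)·P̄ = [4019/1172 -3913/1172; -3913/1172 4067/1172]
step 1: x̄ = F·x = [1845/1172, 4615/586]
step 1: P̄ = F·P·Fᵀ + Q = [8151/1172 8235/586; 8235/586 16611/293]
step 1: y = z − H·x̄ = [-32053/1172]
step 1: S = H·P̄·Hᵀ + R = [970159/1172]
step 1: K = P̄·Hᵀ·S⁻¹ = [73863/970159; 248742/970159]
step 1: x' = x̄ + K·y = [-25938/51061, 44083/51061]
step 1: P' = (I − K·H)·P̄ = [2092170/970159 -2042928/970159; -2042928/970159 2208756/970159]

step 0: x' = [-2585/1172, 2215/1172], P' = [4019/1172 -3913/1172; -3913/1172 4067/1172]
step 1: x' = [-25938/51061, 44083/51061], P' = [2092170/970159 -2042928/970159; -2042928/970159 2208756/970159]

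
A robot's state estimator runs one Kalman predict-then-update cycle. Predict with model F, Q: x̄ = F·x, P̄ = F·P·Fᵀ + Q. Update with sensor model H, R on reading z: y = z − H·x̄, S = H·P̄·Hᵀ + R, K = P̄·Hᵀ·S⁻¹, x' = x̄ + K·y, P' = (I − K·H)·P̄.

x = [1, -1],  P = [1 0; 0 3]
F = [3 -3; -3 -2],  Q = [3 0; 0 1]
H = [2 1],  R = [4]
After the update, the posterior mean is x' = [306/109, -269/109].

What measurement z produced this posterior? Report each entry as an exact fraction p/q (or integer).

x̄ = F·x = [6, -1]
P̄ = F·P·Fᵀ + Q = [39 9; 9 22]
S = H·P̄·Hᵀ + R = [218]
K = P̄·Hᵀ·S⁻¹ = [87/218; 20/109]
x' − x̄ = [-348/109, -160/109] = K·y
y = (KᵀK)⁻¹·Kᵀ·(x' − x̄) = [-8]
z = y + H·x̄ = [-8] + [11] = [3]

z = [3]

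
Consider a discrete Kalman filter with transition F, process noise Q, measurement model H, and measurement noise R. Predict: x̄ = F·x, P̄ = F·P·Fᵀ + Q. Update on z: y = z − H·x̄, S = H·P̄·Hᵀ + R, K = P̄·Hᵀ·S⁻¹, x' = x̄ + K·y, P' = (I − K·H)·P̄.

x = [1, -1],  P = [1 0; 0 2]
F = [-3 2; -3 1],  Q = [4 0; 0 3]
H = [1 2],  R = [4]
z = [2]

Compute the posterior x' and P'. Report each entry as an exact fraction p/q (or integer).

x' = [40/133, 83/133]
P' = [584/133 -198/133; -198/133 181/133]

x̄ = F·x = [-5, -4]
P̄ = F·P·Fᵀ + Q = [21 13; 13 14]
y = z − H·x̄ = [15]
S = H·P̄·Hᵀ + R = [133]
K = P̄·Hᵀ·S⁻¹ = [47/133; 41/133]
x' = x̄ + K·y = [40/133, 83/133]
P' = (I − K·H)·P̄ = [584/133 -198/133; -198/133 181/133]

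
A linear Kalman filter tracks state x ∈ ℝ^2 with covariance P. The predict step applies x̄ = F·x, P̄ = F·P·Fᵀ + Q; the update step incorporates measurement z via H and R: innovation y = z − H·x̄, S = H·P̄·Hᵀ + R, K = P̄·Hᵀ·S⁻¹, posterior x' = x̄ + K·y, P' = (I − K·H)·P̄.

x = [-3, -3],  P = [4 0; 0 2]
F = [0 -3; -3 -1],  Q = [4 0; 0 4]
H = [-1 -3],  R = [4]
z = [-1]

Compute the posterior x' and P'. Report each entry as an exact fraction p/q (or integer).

x' = [5, -6/5]
P' = [202/11 -6; -6 12/5]

x̄ = F·x = [9, 12]
P̄ = F·P·Fᵀ + Q = [22 6; 6 42]
y = z − H·x̄ = [44]
S = H·P̄·Hᵀ + R = [440]
K = P̄·Hᵀ·S⁻¹ = [-1/11; -3/10]
x' = x̄ + K·y = [5, -6/5]
P' = (I − K·H)·P̄ = [202/11 -6; -6 12/5]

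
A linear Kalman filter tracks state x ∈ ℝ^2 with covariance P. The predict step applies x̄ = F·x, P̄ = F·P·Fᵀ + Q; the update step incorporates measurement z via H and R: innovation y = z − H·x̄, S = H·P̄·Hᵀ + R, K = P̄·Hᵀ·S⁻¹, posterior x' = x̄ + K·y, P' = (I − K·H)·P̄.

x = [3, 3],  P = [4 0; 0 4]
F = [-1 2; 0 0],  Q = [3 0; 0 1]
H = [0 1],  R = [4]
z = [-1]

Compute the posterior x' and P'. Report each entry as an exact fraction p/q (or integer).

x' = [3, -1/5]
P' = [23 0; 0 4/5]

x̄ = F·x = [3, 0]
P̄ = F·P·Fᵀ + Q = [23 0; 0 1]
y = z − H·x̄ = [-1]
S = H·P̄·Hᵀ + R = [5]
K = P̄·Hᵀ·S⁻¹ = [0; 1/5]
x' = x̄ + K·y = [3, -1/5]
P' = (I − K·H)·P̄ = [23 0; 0 4/5]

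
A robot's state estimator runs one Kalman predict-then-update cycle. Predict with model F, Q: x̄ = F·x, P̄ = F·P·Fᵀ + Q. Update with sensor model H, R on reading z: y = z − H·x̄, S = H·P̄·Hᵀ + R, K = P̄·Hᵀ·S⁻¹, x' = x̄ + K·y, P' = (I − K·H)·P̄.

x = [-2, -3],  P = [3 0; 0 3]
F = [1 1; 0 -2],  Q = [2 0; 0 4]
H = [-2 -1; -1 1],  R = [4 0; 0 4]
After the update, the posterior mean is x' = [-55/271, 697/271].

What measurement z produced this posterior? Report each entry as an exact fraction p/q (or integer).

x̄ = F·x = [-5, 6]
P̄ = F·P·Fᵀ + Q = [8 -6; -6 16]
S = H·P̄·Hᵀ + R = [28 6; 6 40]
K = P̄·Hᵀ·S⁻¹ = [-79/271 -83/271; -73/271 160/271]
x' − x̄ = [1300/271, -929/271] = K·y
y = (KᵀK)⁻¹·Kᵀ·(x' − x̄) = [-7, -9]
z = y + H·x̄ = [-7, -9] + [4, 11] = [-3, 2]

z = [-3, 2]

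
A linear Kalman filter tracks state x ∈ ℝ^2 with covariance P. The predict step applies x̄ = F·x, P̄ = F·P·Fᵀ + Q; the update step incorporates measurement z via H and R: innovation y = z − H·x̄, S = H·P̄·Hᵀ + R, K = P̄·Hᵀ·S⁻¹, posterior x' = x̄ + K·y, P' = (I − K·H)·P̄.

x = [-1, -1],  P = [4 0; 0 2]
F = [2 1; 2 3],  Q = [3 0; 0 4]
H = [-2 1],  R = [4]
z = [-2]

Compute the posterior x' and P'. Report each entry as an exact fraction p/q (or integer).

x' = [-27/19, -86/19]
P' = [199/19 358/19; 358/19 704/19]

x̄ = F·x = [-3, -5]
P̄ = F·P·Fᵀ + Q = [21 22; 22 38]
y = z − H·x̄ = [-3]
S = H·P̄·Hᵀ + R = [38]
K = P̄·Hᵀ·S⁻¹ = [-10/19; -3/19]
x' = x̄ + K·y = [-27/19, -86/19]
P' = (I − K·H)·P̄ = [199/19 358/19; 358/19 704/19]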